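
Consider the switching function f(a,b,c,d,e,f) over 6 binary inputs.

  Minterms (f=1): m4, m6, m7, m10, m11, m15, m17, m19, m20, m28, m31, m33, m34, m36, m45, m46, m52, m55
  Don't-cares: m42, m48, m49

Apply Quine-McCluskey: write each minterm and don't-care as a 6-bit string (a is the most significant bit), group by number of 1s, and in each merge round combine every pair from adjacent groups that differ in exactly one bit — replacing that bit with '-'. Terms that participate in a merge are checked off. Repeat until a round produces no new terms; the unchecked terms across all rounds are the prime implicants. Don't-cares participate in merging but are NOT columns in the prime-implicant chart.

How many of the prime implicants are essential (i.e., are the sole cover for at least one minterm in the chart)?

9

size-2^0 implicants → 000100(✓)  000110(✓)  000111(✓)  001010(✓)  001011(✓)  001111(✓)  010001(✓)  010011(✓)  010100(✓)  011100(✓)  011111(✓)  100001(✓)  100010(✓)  100100(✓)  101010(✓)  101101  101110(✓)  110000(✓)  110001(✓)  110100(✓)  110111
size-2^1 implicants → -00100(✓)  -01010  -10001  -10100(✓)  0-0100(✓)  0-1111  00-111  0001-0  00011-  001-11  00101-  01-100  0100-1  1-0001  1-0100(✓)  10-010  101-10  110-00  11000-
size-2^2 implicants → --0100
Unchecked terms (primes): --0100, -01010, -10001, 0-1111, 00-111, 0001-0, 00011-, 001-11, 00101-, 01-100, 0100-1, 1-0001, 10-010, 101-10, 101101, 110-00, 11000-, 110111
Minterm coverage:
  m4 ⊆ --0100,0001-0
  m6 ⊆ 0001-0,00011-
  m7 ⊆ 00-111,00011-
  m10 ⊆ -01010,00101-
  m11 ⊆ 001-11,00101-
  m15 ⊆ 0-1111,00-111,001-11
  m17 ⊆ -10001,0100-1
  m19 ⊆ 0100-1 [E]
  m20 ⊆ --0100,01-100
  m28 ⊆ 01-100 [E]
  m31 ⊆ 0-1111 [E]
  m33 ⊆ 1-0001 [E]
  m34 ⊆ 10-010 [E]
  m36 ⊆ --0100 [E]
  m45 ⊆ 101101 [E]
  m46 ⊆ 101-10 [E]
  m52 ⊆ --0100,110-00
  m55 ⊆ 110111 [E]
E = {--0100, 0-1111, 01-100, 0100-1, 1-0001, 10-010, 101-10, 101101, 110111}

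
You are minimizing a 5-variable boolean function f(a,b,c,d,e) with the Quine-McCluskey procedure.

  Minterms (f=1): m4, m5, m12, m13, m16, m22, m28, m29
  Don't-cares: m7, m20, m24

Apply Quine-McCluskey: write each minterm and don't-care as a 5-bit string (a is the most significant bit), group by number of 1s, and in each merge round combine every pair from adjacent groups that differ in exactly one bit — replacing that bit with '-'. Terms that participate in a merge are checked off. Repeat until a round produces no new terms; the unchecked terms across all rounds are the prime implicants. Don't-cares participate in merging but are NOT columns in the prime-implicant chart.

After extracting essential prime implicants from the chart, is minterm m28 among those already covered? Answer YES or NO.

[col 0] 00100*, 00101*, 00111*, 01100*, 01101*, 10000*, 10100*, 10110*, 11000*, 11100*, 11101*
[col 1] -0100*, -1100*, -1101*, 0-100*, 0-101*, 001-1, 0010-*, 0110-*, 1-000*, 1-100*, 10-00*, 101-0, 11-00*, 1110-*
[col 2] --100, -110-, 0-10-, 1--00
Prime implicants: --100, -110-, 0-10-, 001-1, 1--00, 101-0
PI chart (minterm → PIs covering it):
  4 | --100,0-10-
  5 | 0-10-,001-1
  12 | --100,-110-,0-10-
  13 | -110-,0-10-
  16 | 1--00  (sole → essential)
  22 | 101-0  (sole → essential)
  28 | --100,-110-,1--00
  29 | -110-  (sole → essential)
Essential prime implicants: -110-, 1--00, 101-0

YES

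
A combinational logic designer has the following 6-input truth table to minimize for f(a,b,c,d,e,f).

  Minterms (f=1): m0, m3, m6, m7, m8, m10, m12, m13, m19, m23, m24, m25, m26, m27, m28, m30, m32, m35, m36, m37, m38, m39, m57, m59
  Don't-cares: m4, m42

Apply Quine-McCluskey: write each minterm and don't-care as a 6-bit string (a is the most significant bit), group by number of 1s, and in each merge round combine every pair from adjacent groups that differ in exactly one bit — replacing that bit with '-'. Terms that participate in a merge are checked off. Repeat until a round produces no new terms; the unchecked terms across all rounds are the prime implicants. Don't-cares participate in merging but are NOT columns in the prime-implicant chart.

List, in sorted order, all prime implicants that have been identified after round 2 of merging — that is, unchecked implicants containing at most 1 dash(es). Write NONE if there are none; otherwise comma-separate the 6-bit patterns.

size-2^0 implicants → 000000(✓)  000011(✓)  000100(✓)  000110(✓)  000111(✓)  001000(✓)  001010(✓)  001100(✓)  001101(✓)  010011(✓)  010111(✓)  011000(✓)  011001(✓)  011010(✓)  011011(✓)  011100(✓)  011110(✓)  100000(✓)  100011(✓)  100100(✓)  100101(✓)  100110(✓)  100111(✓)  101010(✓)  111001(✓)  111011(✓)
size-2^1 implicants → -00000(✓)  -00011(✓)  -00100(✓)  -00110(✓)  -00111(✓)  -01010  -11001(✓)  -11011(✓)  0-0011(✓)  0-0111(✓)  0-1000(✓)  0-1010(✓)  0-1100(✓)  00-000(✓)  00-100(✓)  000-00(✓)  000-11(✓)  0001-0(✓)  00011-(✓)  001-00(✓)  0010-0(✓)  00110-  01-011  010-11(✓)  011-00(✓)  011-10(✓)  0110-0(✓)  0110-1(✓)  01100-(✓)  01101-(✓)  0111-0(✓)  100-00(✓)  100-11(✓)  1001-0(✓)  1001-1(✓)  10010-(✓)  10011-(✓)  1110-1(✓)
size-2^2 implicants → -00-00  -00-11  -001-0  -0011-  -110-1  0-0-11  0-1-00  0-10-0  00--00  011--0  0110--  1001--
Unchecked terms (primes): -00-00, -00-11, -001-0, -0011-, -01010, -110-1, 0-0-11, 0-1-00, 0-10-0, 00--00, 00110-, 01-011, 011--0, 0110--, 1001--

-01010, 00110-, 01-011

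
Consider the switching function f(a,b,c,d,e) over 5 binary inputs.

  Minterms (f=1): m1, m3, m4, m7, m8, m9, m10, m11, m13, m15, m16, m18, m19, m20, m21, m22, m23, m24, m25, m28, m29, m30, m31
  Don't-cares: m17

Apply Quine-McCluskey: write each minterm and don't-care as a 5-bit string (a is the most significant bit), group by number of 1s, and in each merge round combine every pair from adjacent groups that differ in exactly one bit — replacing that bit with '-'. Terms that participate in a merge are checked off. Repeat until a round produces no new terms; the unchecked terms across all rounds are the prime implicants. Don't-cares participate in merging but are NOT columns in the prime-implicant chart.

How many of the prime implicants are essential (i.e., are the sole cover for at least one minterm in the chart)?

4

size-2^0 implicants → 00001(✓)  00011(✓)  00100(✓)  00111(✓)  01000(✓)  01001(✓)  01010(✓)  01011(✓)  01101(✓)  01111(✓)  10000(✓)  10001(✓)  10010(✓)  10011(✓)  10100(✓)  10101(✓)  10110(✓)  10111(✓)  11000(✓)  11001(✓)  11100(✓)  11101(✓)  11110(✓)  11111(✓)
size-2^1 implicants → -0001(✓)  -0011(✓)  -0100  -0111(✓)  -1000(✓)  -1001(✓)  -1101(✓)  -1111(✓)  0-001(✓)  0-011(✓)  0-111(✓)  00-11(✓)  000-1(✓)  01-01(✓)  01-11(✓)  010-0(✓)  010-1(✓)  0100-(✓)  0101-(✓)  011-1(✓)  1-000(✓)  1-001(✓)  1-100(✓)  1-101(✓)  1-110(✓)  1-111(✓)  10-00(✓)  10-01(✓)  10-10(✓)  10-11(✓)  100-0(✓)  100-1(✓)  1000-(✓)  1001-(✓)  101-0(✓)  101-1(✓)  1010-(✓)  1011-(✓)  11-00(✓)  11-01(✓)  1100-(✓)  111-0(✓)  111-1(✓)  1110-(✓)  1111-(✓)
size-2^2 implicants → --001  --111  -0-11  -00-1  -1-01  -100-  -11-1  0--11  0-0-1  01--1  010--  1--00(✓)  1--01(✓)  1-00-(✓)  1-1-0(✓)  1-1-1(✓)  1-10-(✓)  1-11-(✓)  10--0(✓)  10--1(✓)  10-0-(✓)  10-1-(✓)  100--(✓)  101--(✓)  11-0-(✓)  111--(✓)
size-2^3 implicants → 1--0-  1-1--  10---
Unchecked terms (primes): --001, --111, -0-11, -00-1, -0100, -1-01, -100-, -11-1, 0--11, 0-0-1, 01--1, 010--, 1--0-, 1-1--, 10---
Minterm coverage:
  m1 ⊆ --001,-00-1,0-0-1
  m3 ⊆ -0-11,-00-1,0--11,0-0-1
  m4 ⊆ -0100 [E]
  m7 ⊆ --111,-0-11,0--11
  m8 ⊆ -100-,010--
  m9 ⊆ --001,-1-01,-100-,0-0-1,01--1,010--
  m10 ⊆ 010-- [E]
  m11 ⊆ 0--11,0-0-1,01--1,010--
  m13 ⊆ -1-01,-11-1,01--1
  m15 ⊆ --111,-11-1,0--11,01--1
  m16 ⊆ 1--0-,10---
  m18 ⊆ 10--- [E]
  m19 ⊆ -0-11,-00-1,10---
  m20 ⊆ -0100,1--0-,1-1--,10---
  m21 ⊆ 1--0-,1-1--,10---
  m22 ⊆ 1-1--,10---
  m23 ⊆ --111,-0-11,1-1--,10---
  m24 ⊆ -100-,1--0-
  m25 ⊆ --001,-1-01,-100-,1--0-
  m28 ⊆ 1--0-,1-1--
  m29 ⊆ -1-01,-11-1,1--0-,1-1--
  m30 ⊆ 1-1-- [E]
  m31 ⊆ --111,-11-1,1-1--
E = {-0100, 010--, 1-1--, 10---}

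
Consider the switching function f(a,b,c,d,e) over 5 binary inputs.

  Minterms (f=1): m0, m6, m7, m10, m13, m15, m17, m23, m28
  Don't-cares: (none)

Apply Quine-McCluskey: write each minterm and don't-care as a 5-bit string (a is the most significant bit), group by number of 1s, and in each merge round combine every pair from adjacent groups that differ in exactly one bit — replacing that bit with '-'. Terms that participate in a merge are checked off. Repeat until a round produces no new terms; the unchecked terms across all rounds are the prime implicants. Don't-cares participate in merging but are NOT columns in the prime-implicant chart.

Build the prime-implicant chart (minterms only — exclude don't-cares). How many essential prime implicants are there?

7

Round 0: 00000 00110✓ 00111✓ 01010 01101✓ 01111✓ 10001 10111✓ 11100
Round 1: -0111 0-111 0011- 011-1
PIs = {-0111, 0-111, 00000, 0011-, 01010, 011-1, 10001, 11100}
Coverage chart:
  m0: 00000 ←essential
  m6: 0011- ←essential
  m7: -0111,0-111,0011-
  m10: 01010 ←essential
  m13: 011-1 ←essential
  m15: 0-111,011-1
  m17: 10001 ←essential
  m23: -0111 ←essential
  m28: 11100 ←essential
Essential: -0111, 00000, 0011-, 01010, 011-1, 10001, 11100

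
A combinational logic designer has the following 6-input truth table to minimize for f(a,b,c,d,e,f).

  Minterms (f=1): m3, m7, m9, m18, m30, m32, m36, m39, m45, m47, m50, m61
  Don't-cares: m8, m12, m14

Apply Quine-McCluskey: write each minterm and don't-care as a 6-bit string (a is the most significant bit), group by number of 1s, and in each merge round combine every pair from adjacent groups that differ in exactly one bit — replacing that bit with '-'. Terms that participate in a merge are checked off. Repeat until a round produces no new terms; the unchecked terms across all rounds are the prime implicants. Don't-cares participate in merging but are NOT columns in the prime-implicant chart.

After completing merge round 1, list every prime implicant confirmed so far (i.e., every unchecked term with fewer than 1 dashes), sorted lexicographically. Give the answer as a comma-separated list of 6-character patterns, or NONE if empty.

NONE

size-2^0 implicants → 000011(✓)  000111(✓)  001000(✓)  001001(✓)  001100(✓)  001110(✓)  010010(✓)  011110(✓)  100000(✓)  100100(✓)  100111(✓)  101101(✓)  101111(✓)  110010(✓)  111101(✓)
size-2^1 implicants → -00111  -10010  0-1110  000-11  001-00  00100-  0011-0  1-1101  10-111  100-00  1011-1
Unchecked terms (primes): -00111, -10010, 0-1110, 000-11, 001-00, 00100-, 0011-0, 1-1101, 10-111, 100-00, 1011-1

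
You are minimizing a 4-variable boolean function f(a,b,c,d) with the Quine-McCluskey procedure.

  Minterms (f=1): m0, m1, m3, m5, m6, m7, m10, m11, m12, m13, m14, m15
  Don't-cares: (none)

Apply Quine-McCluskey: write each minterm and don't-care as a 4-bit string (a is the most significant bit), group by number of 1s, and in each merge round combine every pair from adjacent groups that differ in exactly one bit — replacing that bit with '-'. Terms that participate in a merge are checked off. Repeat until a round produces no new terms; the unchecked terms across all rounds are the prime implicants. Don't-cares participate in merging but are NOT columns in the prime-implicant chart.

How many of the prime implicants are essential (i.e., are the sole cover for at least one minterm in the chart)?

Round 0: 0000✓ 0001✓ 0011✓ 0101✓ 0110✓ 0111✓ 1010✓ 1011✓ 1100✓ 1101✓ 1110✓ 1111✓
Round 1: -011✓ -101✓ -110✓ -111✓ 0-01✓ 0-11✓ 00-1✓ 000- 01-1✓ 011-✓ 1-10✓ 1-11✓ 101-✓ 11-0✓ 11-1✓ 110-✓ 111-✓
Round 2: --11 -1-1 -11- 0--1 1-1- 11--
PIs = {--11, -1-1, -11-, 0--1, 000-, 1-1-, 11--}
Coverage chart:
  m0: 000- ←essential
  m1: 0--1,000-
  m3: --11,0--1
  m5: -1-1,0--1
  m6: -11- ←essential
  m7: --11,-1-1,-11-,0--1
  m10: 1-1- ←essential
  m11: --11,1-1-
  m12: 11-- ←essential
  m13: -1-1,11--
  m14: -11-,1-1-,11--
  m15: --11,-1-1,-11-,1-1-,11--
Essential: -11-, 000-, 1-1-, 11--

4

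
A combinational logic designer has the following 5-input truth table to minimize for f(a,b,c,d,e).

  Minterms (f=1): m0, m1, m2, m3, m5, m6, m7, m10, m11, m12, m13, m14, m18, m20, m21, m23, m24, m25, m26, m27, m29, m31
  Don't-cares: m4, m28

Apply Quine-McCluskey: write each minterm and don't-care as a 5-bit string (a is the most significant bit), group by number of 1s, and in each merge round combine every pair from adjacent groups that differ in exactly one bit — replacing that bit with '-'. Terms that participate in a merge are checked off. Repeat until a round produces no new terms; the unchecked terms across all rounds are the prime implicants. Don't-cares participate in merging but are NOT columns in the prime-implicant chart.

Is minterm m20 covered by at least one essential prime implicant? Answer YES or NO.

Round 0: 00000✓ 00001✓ 00010✓ 00011✓ 00100✓ 00101✓ 00110✓ 00111✓ 01010✓ 01011✓ 01100✓ 01101✓ 01110✓ 10010✓ 10100✓ 10101✓ 10111✓ 11000✓ 11001✓ 11010✓ 11011✓ 11100✓ 11101✓ 11111✓
Round 1: -0010✓ -0100✓ -0101✓ -0111✓ -1010✓ -1011✓ -1100✓ -1101✓ 0-010✓ 0-011✓ 0-100✓ 0-101✓ 0-110✓ 00-00✓ 00-01✓ 00-10✓ 00-11✓ 000-0✓ 000-1✓ 0000-✓ 0001-✓ 001-0✓ 001-1✓ 0010-✓ 0011-✓ 01-10✓ 0101-✓ 011-0✓ 0110-✓ 1-010✓ 1-100✓ 1-101✓ 1-111✓ 101-1✓ 1010-✓ 11-00✓ 11-01✓ 11-11✓ 110-0✓ 110-1✓ 1100-✓ 1101-✓ 111-1✓ 1110-✓
Round 2: --010 --100✓ --101✓ -01-1 -010-✓ -101- -110-✓ 0--10 0-01- 0-1-0 0-10-✓ 00--0✓ 00--1✓ 00-0-✓ 00-1-✓ 000--✓ 001--✓ 1-1-1 1-10-✓ 11--1 11-0- 110--
Round 3: --10- 00---
PIs = {--010, --10-, -01-1, -101-, 0--10, 0-01-, 0-1-0, 00---, 1-1-1, 11--1, 11-0-, 110--}
Coverage chart:
  m0: 00--- ←essential
  m1: 00--- ←essential
  m2: --010,0--10,0-01-,00---
  m3: 0-01-,00---
  m5: --10-,-01-1,00---
  m6: 0--10,0-1-0,00---
  m7: -01-1,00---
  m10: --010,-101-,0--10,0-01-
  m11: -101-,0-01-
  m12: --10-,0-1-0
  m13: --10- ←essential
  m14: 0--10,0-1-0
  m18: --010 ←essential
  m20: --10- ←essential
  m21: --10-,-01-1,1-1-1
  m23: -01-1,1-1-1
  m24: 11-0-,110--
  m25: 11--1,11-0-,110--
  m26: --010,-101-,110--
  m27: -101-,11--1,110--
  m29: --10-,1-1-1,11--1,11-0-
  m31: 1-1-1,11--1
Essential: --010, --10-, 00---

YES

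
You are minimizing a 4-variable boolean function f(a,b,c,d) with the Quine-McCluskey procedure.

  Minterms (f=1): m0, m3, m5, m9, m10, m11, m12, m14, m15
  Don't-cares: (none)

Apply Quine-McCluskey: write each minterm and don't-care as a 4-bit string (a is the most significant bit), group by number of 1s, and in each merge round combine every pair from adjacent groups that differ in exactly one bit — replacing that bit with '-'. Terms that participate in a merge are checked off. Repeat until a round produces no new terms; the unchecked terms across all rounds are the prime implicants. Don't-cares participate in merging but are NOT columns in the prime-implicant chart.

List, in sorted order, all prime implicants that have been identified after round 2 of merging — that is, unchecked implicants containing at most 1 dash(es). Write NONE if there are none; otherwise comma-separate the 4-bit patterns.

[col 0] 0000, 0011*, 0101, 1001*, 1010*, 1011*, 1100*, 1110*, 1111*
[col 1] -011, 1-10*, 1-11*, 10-1, 101-*, 11-0, 111-*
[col 2] 1-1-
Prime implicants: -011, 0000, 0101, 1-1-, 10-1, 11-0

-011, 0000, 0101, 10-1, 11-0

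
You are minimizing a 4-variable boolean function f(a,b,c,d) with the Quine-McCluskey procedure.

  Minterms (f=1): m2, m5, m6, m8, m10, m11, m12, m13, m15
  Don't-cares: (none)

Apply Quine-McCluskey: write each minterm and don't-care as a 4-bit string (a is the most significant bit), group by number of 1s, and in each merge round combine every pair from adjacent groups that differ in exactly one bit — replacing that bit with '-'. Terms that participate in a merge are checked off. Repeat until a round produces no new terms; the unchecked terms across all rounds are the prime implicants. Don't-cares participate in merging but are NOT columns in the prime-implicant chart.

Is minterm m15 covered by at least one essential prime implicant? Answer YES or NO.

NO

Round 0: 0010✓ 0101✓ 0110✓ 1000✓ 1010✓ 1011✓ 1100✓ 1101✓ 1111✓
Round 1: -010 -101 0-10 1-00 1-11 10-0 101- 11-1 110-
PIs = {-010, -101, 0-10, 1-00, 1-11, 10-0, 101-, 11-1, 110-}
Coverage chart:
  m2: -010,0-10
  m5: -101 ←essential
  m6: 0-10 ←essential
  m8: 1-00,10-0
  m10: -010,10-0,101-
  m11: 1-11,101-
  m12: 1-00,110-
  m13: -101,11-1,110-
  m15: 1-11,11-1
Essential: -101, 0-10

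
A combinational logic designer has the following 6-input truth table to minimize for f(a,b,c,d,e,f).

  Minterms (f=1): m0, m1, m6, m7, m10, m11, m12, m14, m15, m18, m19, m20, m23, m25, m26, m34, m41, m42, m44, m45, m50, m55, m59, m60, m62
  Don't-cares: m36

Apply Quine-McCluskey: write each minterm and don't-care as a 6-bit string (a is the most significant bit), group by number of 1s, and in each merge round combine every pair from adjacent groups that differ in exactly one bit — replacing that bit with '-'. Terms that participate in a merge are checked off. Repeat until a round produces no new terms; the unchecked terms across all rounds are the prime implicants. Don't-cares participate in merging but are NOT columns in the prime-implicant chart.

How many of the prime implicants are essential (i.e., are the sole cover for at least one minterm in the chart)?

9

[col 0] 000000*, 000001*, 000110*, 000111*, 001010*, 001011*, 001100*, 001110*, 001111*, 010010*, 010011*, 010100, 010111*, 011001, 011010*, 100010*, 100100*, 101001*, 101010*, 101100*, 101101*, 110010*, 110111*, 111011, 111100*, 111110*
[col 1] -01010, -01100, -10010, -10111, 0-0111, 0-1010, 00-110*, 00-111*, 00000-, 00011-*, 001-10*, 001-11*, 00101-*, 0011-0, 00111-*, 01-010, 010-11, 01001-, 1-0010, 1-1100, 10-010, 10-100, 101-01, 10110-, 1111-0
[col 2] 00-11-, 001-1-
Prime implicants: -01010, -01100, -10010, -10111, 0-0111, 0-1010, 00-11-, 00000-, 001-1-, 0011-0, 01-010, 010-11, 01001-, 010100, 011001, 1-0010, 1-1100, 10-010, 10-100, 101-01, 10110-, 111011, 1111-0
PI chart (minterm → PIs covering it):
  0 | 00000-  (sole → essential)
  1 | 00000-  (sole → essential)
  6 | 00-11-  (sole → essential)
  7 | 0-0111,00-11-
  10 | -01010,0-1010,001-1-
  11 | 001-1-  (sole → essential)
  12 | -01100,0011-0
  14 | 00-11-,001-1-,0011-0
  15 | 00-11-,001-1-
  18 | -10010,01-010,01001-
  19 | 010-11,01001-
  20 | 010100  (sole → essential)
  23 | -10111,0-0111,010-11
  25 | 011001  (sole → essential)
  26 | 0-1010,01-010
  34 | 1-0010,10-010
  41 | 101-01  (sole → essential)
  42 | -01010,10-010
  44 | -01100,1-1100,10-100,10110-
  45 | 101-01,10110-
  50 | -10010,1-0010
  55 | -10111  (sole → essential)
  59 | 111011  (sole → essential)
  60 | 1-1100,1111-0
  62 | 1111-0  (sole → essential)
Essential prime implicants: -10111, 00-11-, 00000-, 001-1-, 010100, 011001, 101-01, 111011, 1111-0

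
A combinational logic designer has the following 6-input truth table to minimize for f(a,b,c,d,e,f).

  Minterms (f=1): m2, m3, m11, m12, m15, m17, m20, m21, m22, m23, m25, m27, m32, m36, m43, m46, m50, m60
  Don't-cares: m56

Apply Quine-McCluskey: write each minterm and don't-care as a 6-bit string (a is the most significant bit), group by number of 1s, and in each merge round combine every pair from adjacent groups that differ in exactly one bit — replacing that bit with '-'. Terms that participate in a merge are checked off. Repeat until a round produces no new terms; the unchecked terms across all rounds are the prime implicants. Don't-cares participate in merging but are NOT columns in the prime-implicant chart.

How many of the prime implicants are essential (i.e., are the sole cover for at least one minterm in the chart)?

Round 0: 000010✓ 000011✓ 001011✓ 001100 001111✓ 010001✓ 010100✓ 010101✓ 010110✓ 010111✓ 011001✓ 011011✓ 100000✓ 100100✓ 101011✓ 101110 110010 111000✓ 111100✓
Round 1: -01011 0-1011 00-011 00001- 001-11 01-001 010-01 0101-0✓ 0101-1✓ 01010-✓ 01011-✓ 0110-1 100-00 111-00
Round 2: 0101--
PIs = {-01011, 0-1011, 00-011, 00001-, 001-11, 001100, 01-001, 010-01, 0101--, 0110-1, 100-00, 101110, 110010, 111-00}
Coverage chart:
  m2: 00001- ←essential
  m3: 00-011,00001-
  m11: -01011,0-1011,00-011,001-11
  m12: 001100 ←essential
  m15: 001-11 ←essential
  m17: 01-001,010-01
  m20: 0101-- ←essential
  m21: 010-01,0101--
  m22: 0101-- ←essential
  m23: 0101-- ←essential
  m25: 01-001,0110-1
  m27: 0-1011,0110-1
  m32: 100-00 ←essential
  m36: 100-00 ←essential
  m43: -01011 ←essential
  m46: 101110 ←essential
  m50: 110010 ←essential
  m60: 111-00 ←essential
Essential: -01011, 00001-, 001-11, 001100, 0101--, 100-00, 101110, 110010, 111-00

9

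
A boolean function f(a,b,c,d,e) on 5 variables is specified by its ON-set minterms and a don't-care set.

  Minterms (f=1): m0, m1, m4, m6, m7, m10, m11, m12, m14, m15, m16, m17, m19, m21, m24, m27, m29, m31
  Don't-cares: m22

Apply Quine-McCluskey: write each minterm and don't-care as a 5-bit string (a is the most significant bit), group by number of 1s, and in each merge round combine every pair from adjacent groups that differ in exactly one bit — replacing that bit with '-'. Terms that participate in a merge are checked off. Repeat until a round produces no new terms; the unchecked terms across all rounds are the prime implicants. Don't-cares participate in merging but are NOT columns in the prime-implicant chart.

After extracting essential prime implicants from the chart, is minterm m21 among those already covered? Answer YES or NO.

size-2^0 implicants → 00000(✓)  00001(✓)  00100(✓)  00110(✓)  00111(✓)  01010(✓)  01011(✓)  01100(✓)  01110(✓)  01111(✓)  10000(✓)  10001(✓)  10011(✓)  10101(✓)  10110(✓)  11000(✓)  11011(✓)  11101(✓)  11111(✓)
size-2^1 implicants → -0000(✓)  -0001(✓)  -0110  -1011(✓)  -1111(✓)  0-100(✓)  0-110(✓)  0-111(✓)  00-00  0000-(✓)  001-0(✓)  0011-(✓)  01-10(✓)  01-11(✓)  0101-(✓)  011-0(✓)  0111-(✓)  1-000  1-011  1-101  10-01  100-1  1000-(✓)  11-11(✓)  111-1
size-2^2 implicants → -000-  -1-11  0-1-0  0-11-  01-1-
Unchecked terms (primes): -000-, -0110, -1-11, 0-1-0, 0-11-, 00-00, 01-1-, 1-000, 1-011, 1-101, 10-01, 100-1, 111-1
Minterm coverage:
  m0 ⊆ -000-,00-00
  m1 ⊆ -000- [E]
  m4 ⊆ 0-1-0,00-00
  m6 ⊆ -0110,0-1-0,0-11-
  m7 ⊆ 0-11- [E]
  m10 ⊆ 01-1- [E]
  m11 ⊆ -1-11,01-1-
  m12 ⊆ 0-1-0 [E]
  m14 ⊆ 0-1-0,0-11-,01-1-
  m15 ⊆ -1-11,0-11-,01-1-
  m16 ⊆ -000-,1-000
  m17 ⊆ -000-,10-01,100-1
  m19 ⊆ 1-011,100-1
  m21 ⊆ 1-101,10-01
  m24 ⊆ 1-000 [E]
  m27 ⊆ -1-11,1-011
  m29 ⊆ 1-101,111-1
  m31 ⊆ -1-11,111-1
E = {-000-, 0-1-0, 0-11-, 01-1-, 1-000}

NO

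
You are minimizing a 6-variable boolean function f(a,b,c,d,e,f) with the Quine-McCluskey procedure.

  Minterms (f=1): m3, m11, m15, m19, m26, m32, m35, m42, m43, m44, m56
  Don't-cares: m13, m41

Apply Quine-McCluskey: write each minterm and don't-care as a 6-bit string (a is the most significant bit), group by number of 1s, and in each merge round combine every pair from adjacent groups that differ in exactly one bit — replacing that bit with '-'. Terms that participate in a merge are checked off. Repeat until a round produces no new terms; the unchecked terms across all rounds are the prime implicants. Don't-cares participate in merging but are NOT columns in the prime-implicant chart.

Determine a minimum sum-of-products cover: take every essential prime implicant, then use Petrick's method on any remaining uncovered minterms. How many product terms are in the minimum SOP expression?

8

[col 0] 000011*, 001011*, 001101*, 001111*, 010011*, 011010, 100000, 100011*, 101001*, 101010*, 101011*, 101100, 111000
[col 1] -00011*, -01011*, 0-0011, 00-011*, 001-11, 0011-1, 10-011*, 1010-1, 10101-
[col 2] -0-011
Prime implicants: -0-011, 0-0011, 001-11, 0011-1, 011010, 100000, 1010-1, 10101-, 101100, 111000
PI chart (minterm → PIs covering it):
  3 | -0-011,0-0011
  11 | -0-011,001-11
  15 | 001-11,0011-1
  19 | 0-0011  (sole → essential)
  26 | 011010  (sole → essential)
  32 | 100000  (sole → essential)
  35 | -0-011  (sole → essential)
  42 | 10101-  (sole → essential)
  43 | -0-011,1010-1,10101-
  44 | 101100  (sole → essential)
  56 | 111000  (sole → essential)
Essential prime implicants: -0-011, 0-0011, 011010, 100000, 10101-, 101100, 111000
Petrick residual → 001-11
Minimum SOP uses 8 PIs: b'd'ef + a'c'd'ef + a'b'cef + a'bcd'ef' + ab'c'd'e'f' + ab'cd'e + ab'cde'f' + abcd'e'f'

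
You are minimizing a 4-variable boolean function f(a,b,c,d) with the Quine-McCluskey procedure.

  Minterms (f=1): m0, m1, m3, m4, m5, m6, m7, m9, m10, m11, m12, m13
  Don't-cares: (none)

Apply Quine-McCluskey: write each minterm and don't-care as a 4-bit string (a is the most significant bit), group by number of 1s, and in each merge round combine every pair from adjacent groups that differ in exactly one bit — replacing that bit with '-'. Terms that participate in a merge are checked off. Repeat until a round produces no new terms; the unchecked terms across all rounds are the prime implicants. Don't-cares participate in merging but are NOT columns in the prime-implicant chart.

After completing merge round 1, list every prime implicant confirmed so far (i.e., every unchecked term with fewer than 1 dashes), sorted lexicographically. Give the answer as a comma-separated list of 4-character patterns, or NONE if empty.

NONE

[col 0] 0000*, 0001*, 0011*, 0100*, 0101*, 0110*, 0111*, 1001*, 1010*, 1011*, 1100*, 1101*
[col 1] -001*, -011*, -100*, -101*, 0-00*, 0-01*, 0-11*, 00-1*, 000-*, 01-0*, 01-1*, 010-*, 011-*, 1-01*, 10-1*, 101-, 110-*
[col 2] --01, -0-1, -10-, 0--1, 0-0-, 01--
Prime implicants: --01, -0-1, -10-, 0--1, 0-0-, 01--, 101-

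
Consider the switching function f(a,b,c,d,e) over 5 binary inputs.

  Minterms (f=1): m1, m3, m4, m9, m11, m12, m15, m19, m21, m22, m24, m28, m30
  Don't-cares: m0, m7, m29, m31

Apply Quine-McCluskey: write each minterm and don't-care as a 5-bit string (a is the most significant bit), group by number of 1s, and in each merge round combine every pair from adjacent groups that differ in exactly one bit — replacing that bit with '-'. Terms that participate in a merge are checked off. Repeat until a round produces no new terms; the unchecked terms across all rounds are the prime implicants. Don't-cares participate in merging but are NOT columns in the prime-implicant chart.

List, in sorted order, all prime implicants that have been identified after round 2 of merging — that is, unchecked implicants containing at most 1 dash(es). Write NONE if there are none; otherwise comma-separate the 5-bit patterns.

-0011, -1100, -1111, 0-100, 00-00, 0000-, 1-101, 1-110, 11-00

[col 0] 00000*, 00001*, 00011*, 00100*, 00111*, 01001*, 01011*, 01100*, 01111*, 10011*, 10101*, 10110*, 11000*, 11100*, 11101*, 11110*, 11111*
[col 1] -0011, -1100, -1111, 0-001*, 0-011*, 0-100, 0-111*, 00-00, 00-11*, 000-1*, 0000-, 01-11*, 010-1*, 1-101, 1-110, 11-00, 111-0*, 111-1*, 1110-*, 1111-*
[col 2] 0--11, 0-0-1, 111--
Prime implicants: -0011, -1100, -1111, 0--11, 0-0-1, 0-100, 00-00, 0000-, 1-101, 1-110, 11-00, 111--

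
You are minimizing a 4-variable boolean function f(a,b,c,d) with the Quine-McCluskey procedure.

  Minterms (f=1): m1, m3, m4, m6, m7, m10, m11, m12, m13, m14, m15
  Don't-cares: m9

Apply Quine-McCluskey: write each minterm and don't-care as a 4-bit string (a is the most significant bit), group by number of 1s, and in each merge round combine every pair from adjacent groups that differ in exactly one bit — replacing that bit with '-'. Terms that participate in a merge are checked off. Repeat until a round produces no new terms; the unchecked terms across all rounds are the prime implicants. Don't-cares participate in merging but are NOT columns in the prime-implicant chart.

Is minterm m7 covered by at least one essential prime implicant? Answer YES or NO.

Round 0: 0001✓ 0011✓ 0100✓ 0110✓ 0111✓ 1001✓ 1010✓ 1011✓ 1100✓ 1101✓ 1110✓ 1111✓
Round 1: -001✓ -011✓ -100✓ -110✓ -111✓ 0-11✓ 00-1✓ 01-0✓ 011-✓ 1-01✓ 1-10✓ 1-11✓ 10-1✓ 101-✓ 11-0✓ 11-1✓ 110-✓ 111-✓
Round 2: --11 -0-1 -1-0 -11- 1--1 1-1- 11--
PIs = {--11, -0-1, -1-0, -11-, 1--1, 1-1-, 11--}
Coverage chart:
  m1: -0-1 ←essential
  m3: --11,-0-1
  m4: -1-0 ←essential
  m6: -1-0,-11-
  m7: --11,-11-
  m10: 1-1- ←essential
  m11: --11,-0-1,1--1,1-1-
  m12: -1-0,11--
  m13: 1--1,11--
  m14: -1-0,-11-,1-1-,11--
  m15: --11,-11-,1--1,1-1-,11--
Essential: -0-1, -1-0, 1-1-

NO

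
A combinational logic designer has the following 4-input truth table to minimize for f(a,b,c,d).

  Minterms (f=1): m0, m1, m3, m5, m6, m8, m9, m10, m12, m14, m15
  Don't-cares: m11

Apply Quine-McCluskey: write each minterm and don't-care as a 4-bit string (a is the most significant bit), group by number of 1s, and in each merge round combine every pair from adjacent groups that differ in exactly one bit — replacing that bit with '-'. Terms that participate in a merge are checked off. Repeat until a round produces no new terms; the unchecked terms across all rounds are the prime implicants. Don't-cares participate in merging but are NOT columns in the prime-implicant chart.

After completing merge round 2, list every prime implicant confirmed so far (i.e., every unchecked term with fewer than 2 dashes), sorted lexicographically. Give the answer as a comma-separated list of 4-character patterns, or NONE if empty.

[col 0] 0000*, 0001*, 0011*, 0101*, 0110*, 1000*, 1001*, 1010*, 1011*, 1100*, 1110*, 1111*
[col 1] -000*, -001*, -011*, -110, 0-01, 00-1*, 000-*, 1-00*, 1-10*, 1-11*, 10-0*, 10-1*, 100-*, 101-*, 11-0*, 111-*
[col 2] -0-1, -00-, 1--0, 1-1-, 10--
Prime implicants: -0-1, -00-, -110, 0-01, 1--0, 1-1-, 10--

-110, 0-01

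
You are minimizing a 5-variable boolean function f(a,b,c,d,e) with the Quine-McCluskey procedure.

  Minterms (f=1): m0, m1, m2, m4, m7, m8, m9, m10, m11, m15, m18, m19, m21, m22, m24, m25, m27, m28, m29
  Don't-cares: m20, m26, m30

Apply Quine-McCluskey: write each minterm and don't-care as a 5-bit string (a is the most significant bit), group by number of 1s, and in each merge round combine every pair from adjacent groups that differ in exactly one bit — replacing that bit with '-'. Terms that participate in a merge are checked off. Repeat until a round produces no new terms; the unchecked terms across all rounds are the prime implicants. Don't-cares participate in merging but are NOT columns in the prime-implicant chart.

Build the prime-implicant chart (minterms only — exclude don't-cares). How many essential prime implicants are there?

4

size-2^0 implicants → 00000(✓)  00001(✓)  00010(✓)  00100(✓)  00111(✓)  01000(✓)  01001(✓)  01010(✓)  01011(✓)  01111(✓)  10010(✓)  10011(✓)  10100(✓)  10101(✓)  10110(✓)  11000(✓)  11001(✓)  11010(✓)  11011(✓)  11100(✓)  11101(✓)  11110(✓)
size-2^1 implicants → -0010(✓)  -0100  -1000(✓)  -1001(✓)  -1010(✓)  -1011(✓)  0-000(✓)  0-001(✓)  0-010(✓)  0-111  00-00  000-0(✓)  0000-(✓)  01-11  010-0(✓)  010-1(✓)  0100-(✓)  0101-(✓)  1-010(✓)  1-011(✓)  1-100(✓)  1-101(✓)  1-110(✓)  10-10(✓)  1001-(✓)  101-0(✓)  1010-(✓)  11-00(✓)  11-01(✓)  11-10(✓)  110-0(✓)  110-1(✓)  1100-(✓)  1101-(✓)  111-0(✓)  1110-(✓)
size-2^2 implicants → --010  -10-0(✓)  -10-1(✓)  -100-(✓)  -101-(✓)  0-0-0  0-00-  010--(✓)  1--10  1-01-  1-1-0  1-10-  11--0  11-0-  110--(✓)
size-2^3 implicants → -10--
Unchecked terms (primes): --010, -0100, -10--, 0-0-0, 0-00-, 0-111, 00-00, 01-11, 1--10, 1-01-, 1-1-0, 1-10-, 11--0, 11-0-
Minterm coverage:
  m0 ⊆ 0-0-0,0-00-,00-00
  m1 ⊆ 0-00- [E]
  m2 ⊆ --010,0-0-0
  m4 ⊆ -0100,00-00
  m7 ⊆ 0-111 [E]
  m8 ⊆ -10--,0-0-0,0-00-
  m9 ⊆ -10--,0-00-
  m10 ⊆ --010,-10--,0-0-0
  m11 ⊆ -10--,01-11
  m15 ⊆ 0-111,01-11
  m18 ⊆ --010,1--10,1-01-
  m19 ⊆ 1-01- [E]
  m21 ⊆ 1-10- [E]
  m22 ⊆ 1--10,1-1-0
  m24 ⊆ -10--,11--0,11-0-
  m25 ⊆ -10--,11-0-
  m27 ⊆ -10--,1-01-
  m28 ⊆ 1-1-0,1-10-,11--0,11-0-
  m29 ⊆ 1-10-,11-0-
E = {0-00-, 0-111, 1-01-, 1-10-}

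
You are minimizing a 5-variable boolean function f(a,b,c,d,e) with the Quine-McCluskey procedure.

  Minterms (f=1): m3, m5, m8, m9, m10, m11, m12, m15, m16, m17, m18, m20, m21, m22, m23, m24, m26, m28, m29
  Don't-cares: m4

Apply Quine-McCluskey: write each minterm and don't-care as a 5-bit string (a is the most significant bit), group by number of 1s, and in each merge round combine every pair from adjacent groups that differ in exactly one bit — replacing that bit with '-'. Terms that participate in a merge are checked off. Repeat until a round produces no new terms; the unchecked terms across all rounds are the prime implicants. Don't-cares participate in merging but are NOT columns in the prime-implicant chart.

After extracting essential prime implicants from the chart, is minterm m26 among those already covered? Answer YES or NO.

NO

size-2^0 implicants → 00011(✓)  00100(✓)  00101(✓)  01000(✓)  01001(✓)  01010(✓)  01011(✓)  01100(✓)  01111(✓)  10000(✓)  10001(✓)  10010(✓)  10100(✓)  10101(✓)  10110(✓)  10111(✓)  11000(✓)  11010(✓)  11100(✓)  11101(✓)
size-2^1 implicants → -0100(✓)  -0101(✓)  -1000(✓)  -1010(✓)  -1100(✓)  0-011  0-100(✓)  0010-(✓)  01-00(✓)  01-11  010-0(✓)  010-1(✓)  0100-(✓)  0101-(✓)  1-000(✓)  1-010(✓)  1-100(✓)  1-101(✓)  10-00(✓)  10-01(✓)  10-10(✓)  100-0(✓)  1000-(✓)  101-0(✓)  101-1(✓)  1010-(✓)  1011-(✓)  11-00(✓)  110-0(✓)  1110-(✓)
size-2^2 implicants → --100  -010-  -1-00  -10-0  010--  1--00  1-0-0  1-10-  10--0  10-0-  101--
Unchecked terms (primes): --100, -010-, -1-00, -10-0, 0-011, 01-11, 010--, 1--00, 1-0-0, 1-10-, 10--0, 10-0-, 101--
Minterm coverage:
  m3 ⊆ 0-011 [E]
  m5 ⊆ -010- [E]
  m8 ⊆ -1-00,-10-0,010--
  m9 ⊆ 010-- [E]
  m10 ⊆ -10-0,010--
  m11 ⊆ 0-011,01-11,010--
  m12 ⊆ --100,-1-00
  m15 ⊆ 01-11 [E]
  m16 ⊆ 1--00,1-0-0,10--0,10-0-
  m17 ⊆ 10-0- [E]
  m18 ⊆ 1-0-0,10--0
  m20 ⊆ --100,-010-,1--00,1-10-,10--0,10-0-,101--
  m21 ⊆ -010-,1-10-,10-0-,101--
  m22 ⊆ 10--0,101--
  m23 ⊆ 101-- [E]
  m24 ⊆ -1-00,-10-0,1--00,1-0-0
  m26 ⊆ -10-0,1-0-0
  m28 ⊆ --100,-1-00,1--00,1-10-
  m29 ⊆ 1-10- [E]
E = {-010-, 0-011, 01-11, 010--, 1-10-, 10-0-, 101--}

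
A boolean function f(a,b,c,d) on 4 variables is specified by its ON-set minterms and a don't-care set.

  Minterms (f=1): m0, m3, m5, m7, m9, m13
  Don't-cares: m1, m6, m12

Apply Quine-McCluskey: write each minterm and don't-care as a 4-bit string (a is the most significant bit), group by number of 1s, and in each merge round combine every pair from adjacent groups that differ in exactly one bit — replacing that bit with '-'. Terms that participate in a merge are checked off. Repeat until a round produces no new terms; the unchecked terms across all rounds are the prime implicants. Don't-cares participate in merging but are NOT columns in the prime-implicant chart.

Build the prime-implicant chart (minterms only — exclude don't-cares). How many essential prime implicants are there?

3

size-2^0 implicants → 0000(✓)  0001(✓)  0011(✓)  0101(✓)  0110(✓)  0111(✓)  1001(✓)  1100(✓)  1101(✓)
size-2^1 implicants → -001(✓)  -101(✓)  0-01(✓)  0-11(✓)  00-1(✓)  000-  01-1(✓)  011-  1-01(✓)  110-
size-2^2 implicants → --01  0--1
Unchecked terms (primes): --01, 0--1, 000-, 011-, 110-
Minterm coverage:
  m0 ⊆ 000- [E]
  m3 ⊆ 0--1 [E]
  m5 ⊆ --01,0--1
  m7 ⊆ 0--1,011-
  m9 ⊆ --01 [E]
  m13 ⊆ --01,110-
E = {--01, 0--1, 000-}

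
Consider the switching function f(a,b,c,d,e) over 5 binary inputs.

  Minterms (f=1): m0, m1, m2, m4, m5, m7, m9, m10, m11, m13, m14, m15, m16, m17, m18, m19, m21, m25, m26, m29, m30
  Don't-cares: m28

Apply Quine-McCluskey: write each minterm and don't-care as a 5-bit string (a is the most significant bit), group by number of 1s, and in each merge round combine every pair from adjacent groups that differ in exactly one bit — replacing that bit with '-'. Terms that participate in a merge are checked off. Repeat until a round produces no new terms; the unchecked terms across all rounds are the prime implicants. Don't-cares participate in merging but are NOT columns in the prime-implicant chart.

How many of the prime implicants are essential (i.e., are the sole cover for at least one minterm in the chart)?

4

Round 0: 00000✓ 00001✓ 00010✓ 00100✓ 00101✓ 00111✓ 01001✓ 01010✓ 01011✓ 01101✓ 01110✓ 01111✓ 10000✓ 10001✓ 10010✓ 10011✓ 10101✓ 11001✓ 11010✓ 11100✓ 11101✓ 11110✓
Round 1: -0000✓ -0001✓ -0010✓ -0101✓ -1001✓ -1010✓ -1101✓ -1110✓ 0-001✓ 0-010✓ 0-101✓ 0-111✓ 00-00✓ 00-01✓ 000-0✓ 0000-✓ 001-1✓ 0010-✓ 01-01✓ 01-10✓ 01-11✓ 010-1✓ 0101-✓ 011-1✓ 0111-✓ 1-001✓ 1-010✓ 1-101✓ 10-01✓ 100-0✓ 100-1✓ 1000-✓ 1001-✓ 11-01✓ 11-10✓ 111-0 1110-
Round 2: --001✓ --010 --101✓ -0-01✓ -00-0 -000- -1-01✓ -1-10 0--01✓ 0-1-1 00-0- 01--1 01-1- 1--01✓ 100--
Round 3: ---01
PIs = {---01, --010, -00-0, -000-, -1-10, 0-1-1, 00-0-, 01--1, 01-1-, 100--, 111-0, 1110-}
Coverage chart:
  m0: -00-0,-000-,00-0-
  m1: ---01,-000-,00-0-
  m2: --010,-00-0
  m4: 00-0- ←essential
  m5: ---01,0-1-1,00-0-
  m7: 0-1-1 ←essential
  m9: ---01,01--1
  m10: --010,-1-10,01-1-
  m11: 01--1,01-1-
  m13: ---01,0-1-1,01--1
  m14: -1-10,01-1-
  m15: 0-1-1,01--1,01-1-
  m16: -00-0,-000-,100--
  m17: ---01,-000-,100--
  m18: --010,-00-0,100--
  m19: 100-- ←essential
  m21: ---01 ←essential
  m25: ---01 ←essential
  m26: --010,-1-10
  m29: ---01,1110-
  m30: -1-10,111-0
Essential: ---01, 0-1-1, 00-0-, 100--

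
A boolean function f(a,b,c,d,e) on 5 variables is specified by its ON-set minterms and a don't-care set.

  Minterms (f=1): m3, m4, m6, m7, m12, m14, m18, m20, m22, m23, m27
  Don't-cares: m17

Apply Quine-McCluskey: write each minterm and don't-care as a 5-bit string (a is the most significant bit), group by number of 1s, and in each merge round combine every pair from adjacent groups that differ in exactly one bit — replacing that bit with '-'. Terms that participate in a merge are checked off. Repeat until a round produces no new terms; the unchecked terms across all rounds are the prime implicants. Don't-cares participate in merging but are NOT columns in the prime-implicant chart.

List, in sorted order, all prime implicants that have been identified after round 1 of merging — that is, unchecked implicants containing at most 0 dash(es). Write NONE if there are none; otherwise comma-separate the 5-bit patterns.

10001, 11011

size-2^0 implicants → 00011(✓)  00100(✓)  00110(✓)  00111(✓)  01100(✓)  01110(✓)  10001  10010(✓)  10100(✓)  10110(✓)  10111(✓)  11011
size-2^1 implicants → -0100(✓)  -0110(✓)  -0111(✓)  0-100(✓)  0-110(✓)  00-11  001-0(✓)  0011-(✓)  011-0(✓)  10-10  101-0(✓)  1011-(✓)
size-2^2 implicants → -01-0  -011-  0-1-0
Unchecked terms (primes): -01-0, -011-, 0-1-0, 00-11, 10-10, 10001, 11011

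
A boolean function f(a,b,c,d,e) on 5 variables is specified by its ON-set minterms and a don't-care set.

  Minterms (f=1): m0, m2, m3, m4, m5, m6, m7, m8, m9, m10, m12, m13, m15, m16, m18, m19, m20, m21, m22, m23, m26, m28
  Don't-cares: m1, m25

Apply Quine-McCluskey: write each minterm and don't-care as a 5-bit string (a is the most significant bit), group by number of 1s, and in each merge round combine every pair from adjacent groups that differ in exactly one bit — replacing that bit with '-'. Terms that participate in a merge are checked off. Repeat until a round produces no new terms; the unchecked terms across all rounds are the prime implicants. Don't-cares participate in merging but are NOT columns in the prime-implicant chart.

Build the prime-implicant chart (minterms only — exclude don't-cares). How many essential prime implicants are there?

[col 0] 00000*, 00001*, 00010*, 00011*, 00100*, 00101*, 00110*, 00111*, 01000*, 01001*, 01010*, 01100*, 01101*, 01111*, 10000*, 10010*, 10011*, 10100*, 10101*, 10110*, 10111*, 11001*, 11010*, 11100*
[col 1] -0000*, -0010*, -0011*, -0100*, -0101*, -0110*, -0111*, -1001, -1010*, -1100*, 0-000*, 0-001*, 0-010*, 0-100*, 0-101*, 0-111*, 00-00*, 00-01*, 00-10*, 00-11*, 000-0*, 000-1*, 0000-*, 0001-*, 001-0*, 001-1*, 0010-*, 0011-*, 01-00*, 01-01*, 010-0*, 0100-*, 011-1*, 0110-*, 1-010*, 1-100*, 10-00*, 10-10*, 10-11*, 100-0*, 1001-*, 101-0*, 101-1*, 1010-*, 1011-*
[col 2] --010, --100, -0-00*, -0-10*, -0-11*, -00-0*, -001-*, -01-0*, -01-1*, -010-*, -011-*, 0--00*, 0--01*, 0-0-0, 0-00-*, 0-1-1, 0-10-*, 00--0*, 00--1*, 00-0-*, 00-1-*, 000--*, 001--*, 01-0-*, 10--0*, 10-1-*, 101--*
[col 3] -0--0, -0-1-, -01--, 0--0-, 00---
Prime implicants: --010, --100, -0--0, -0-1-, -01--, -1001, 0--0-, 0-0-0, 0-1-1, 00---
PI chart (minterm → PIs covering it):
  0 | -0--0,0--0-,0-0-0,00---
  2 | --010,-0--0,-0-1-,0-0-0,00---
  3 | -0-1-,00---
  4 | --100,-0--0,-01--,0--0-,00---
  5 | -01--,0--0-,0-1-1,00---
  6 | -0--0,-0-1-,-01--,00---
  7 | -0-1-,-01--,0-1-1,00---
  8 | 0--0-,0-0-0
  9 | -1001,0--0-
  10 | --010,0-0-0
  12 | --100,0--0-
  13 | 0--0-,0-1-1
  15 | 0-1-1  (sole → essential)
  16 | -0--0  (sole → essential)
  18 | --010,-0--0,-0-1-
  19 | -0-1-  (sole → essential)
  20 | --100,-0--0,-01--
  21 | -01--  (sole → essential)
  22 | -0--0,-0-1-,-01--
  23 | -0-1-,-01--
  26 | --010  (sole → essential)
  28 | --100  (sole → essential)
Essential prime implicants: --010, --100, -0--0, -0-1-, -01--, 0-1-1

6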